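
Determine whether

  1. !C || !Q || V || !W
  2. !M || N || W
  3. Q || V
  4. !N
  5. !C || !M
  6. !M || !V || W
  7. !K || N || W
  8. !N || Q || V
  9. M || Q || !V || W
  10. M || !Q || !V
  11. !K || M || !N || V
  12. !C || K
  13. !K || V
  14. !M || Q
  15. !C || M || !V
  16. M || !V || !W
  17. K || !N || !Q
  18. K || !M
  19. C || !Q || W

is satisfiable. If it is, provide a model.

Unit clause (!N) forces N = False.
Set Q = True.
Try C = True:
  (!C || !M) forces M = False.
  (M || !Q || !V) forces V = False.
  (!C || !Q || V || !W) forces W = False.
  (!K || N || W) forces K = False.
  clause (!C || K) is falsified — backtrack.
So C = False.
  then (C || !Q || W) forces W = True.
Set M = False.
  then (M || !Q || !V) forces V = False.
  then (!K || V) forces K = False.
All clauses satisfied.

Q = True, C = False, W = True, M = False, V = False, N = False, K = False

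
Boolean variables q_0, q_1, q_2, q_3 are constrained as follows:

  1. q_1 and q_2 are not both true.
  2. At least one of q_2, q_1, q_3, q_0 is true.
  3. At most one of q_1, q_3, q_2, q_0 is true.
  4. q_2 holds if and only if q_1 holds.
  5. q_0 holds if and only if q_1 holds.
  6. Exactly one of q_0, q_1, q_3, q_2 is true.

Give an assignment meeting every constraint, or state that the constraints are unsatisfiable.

q_0 = False, q_1 = False, q_2 = False, q_3 = True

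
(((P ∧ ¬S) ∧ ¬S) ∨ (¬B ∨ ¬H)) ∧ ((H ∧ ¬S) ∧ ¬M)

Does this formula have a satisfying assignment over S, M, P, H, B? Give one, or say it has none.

S = False; M = False; P = True; H = True; B = False

  ((P ∧ ¬S) ∧ ¬S) ∨ (¬B ∨ ¬H) = True
    (P ∧ ¬S) ∧ ¬S = True
      P ∧ ¬S = True
        ¬S = True
      ¬S = True
    ¬B ∨ ¬H = True
      ¬B = True
      ¬H = False
  (H ∧ ¬S) ∧ ¬M = True
    H ∧ ¬S = True
      ¬S = True
    ¬M = True
Both conjuncts True, so the formula holds.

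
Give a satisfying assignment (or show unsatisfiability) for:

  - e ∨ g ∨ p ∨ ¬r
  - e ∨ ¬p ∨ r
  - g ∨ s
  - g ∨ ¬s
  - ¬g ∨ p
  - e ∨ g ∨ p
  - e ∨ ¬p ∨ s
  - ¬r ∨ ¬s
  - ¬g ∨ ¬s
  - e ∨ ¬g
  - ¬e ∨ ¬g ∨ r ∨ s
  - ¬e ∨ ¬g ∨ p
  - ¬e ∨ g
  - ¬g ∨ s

Unsatisfiable

Case s = True:
  (g ∨ ¬s) forces g = True.
  Clause (¬g ∨ ¬s) is falsified — contradiction.
Case s = False:
  (g ∨ s) forces g = True.
  Clause (¬g ∨ s) is falsified — contradiction.
Both cases fail, so the formula is unsatisfiable.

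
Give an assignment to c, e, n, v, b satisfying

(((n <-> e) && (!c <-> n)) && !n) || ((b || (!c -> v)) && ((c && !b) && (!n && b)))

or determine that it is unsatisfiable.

c = True; e = False; n = False; v = True; b = True

  (((n <-> e) && (!c <-> n)) && !n) || ((b || (!c -> v)) && ((c && !b) && (!n && b))) = True
    ((n <-> e) && (!c <-> n)) && !n = True
      (n <-> e) && (!c <-> n) = True
        n <-> e = True
        !c <-> n = True
          !c = False
      !n = True
    (b || (!c -> v)) && ((c && !b) && (!n && b)) = False
      b || (!c -> v) = True
        !c -> v = True
          !c = False
      (c && !b) && (!n && b) = False
        c && !b = False
          !b = False
        !n && b = True
          !n = True
The formula evaluates to True.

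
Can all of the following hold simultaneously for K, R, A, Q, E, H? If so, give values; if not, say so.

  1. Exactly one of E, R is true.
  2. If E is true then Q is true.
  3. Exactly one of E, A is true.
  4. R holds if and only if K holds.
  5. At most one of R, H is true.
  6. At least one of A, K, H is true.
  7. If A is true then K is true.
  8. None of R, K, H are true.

Case H = True:
  Constraint (8) is violated (H=T) — contradiction.
Case H = False:
  (8) forces R = False.
  (1) with R=F forces E = True.
  (2) with E=T forces Q = True.
  (3) with E=T forces A = False.
  (4) with R=F forces K = False.
  Constraint (6) is violated (A=F, K=F, H=F) — contradiction.
Both cases fail — unsatisfiable.

Unsatisfiable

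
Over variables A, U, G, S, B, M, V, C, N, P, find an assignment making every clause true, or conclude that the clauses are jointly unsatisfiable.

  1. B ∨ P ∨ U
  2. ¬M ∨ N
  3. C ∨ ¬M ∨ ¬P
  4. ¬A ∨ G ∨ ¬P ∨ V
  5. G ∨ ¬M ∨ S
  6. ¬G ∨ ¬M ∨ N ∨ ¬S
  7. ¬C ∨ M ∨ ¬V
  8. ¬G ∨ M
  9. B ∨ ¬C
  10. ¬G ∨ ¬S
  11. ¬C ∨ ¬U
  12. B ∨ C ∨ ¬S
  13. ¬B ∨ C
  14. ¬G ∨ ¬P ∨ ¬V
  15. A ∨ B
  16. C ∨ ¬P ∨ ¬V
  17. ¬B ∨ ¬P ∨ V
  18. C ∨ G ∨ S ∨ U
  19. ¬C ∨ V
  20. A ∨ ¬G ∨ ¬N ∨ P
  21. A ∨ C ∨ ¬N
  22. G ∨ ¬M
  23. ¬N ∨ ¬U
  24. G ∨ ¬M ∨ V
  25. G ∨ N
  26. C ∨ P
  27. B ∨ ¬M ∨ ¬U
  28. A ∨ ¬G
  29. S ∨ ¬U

A = True, U = False, G = True, S = False, B = True, M = True, V = True, C = True, N = True, P = False

Set A = True.
Try U = True:
  (¬C ∨ ¬U) forces C = False.
  (¬B ∨ C) forces B = False.
  (B ∨ C ∨ ¬S) forces S = False.
  clause (S ∨ ¬U) is falsified — backtrack.
So U = False.
Set G = True.
  then (¬G ∨ M) forces M = True.
  then (¬G ∨ ¬S) forces S = False.
  then (¬M ∨ N) forces N = True.
Set B = True.
  then (¬B ∨ C) forces C = True.
  then (¬C ∨ V) forces V = True.
  then (¬G ∨ ¬P ∨ ¬V) forces P = False.
All clauses satisfied.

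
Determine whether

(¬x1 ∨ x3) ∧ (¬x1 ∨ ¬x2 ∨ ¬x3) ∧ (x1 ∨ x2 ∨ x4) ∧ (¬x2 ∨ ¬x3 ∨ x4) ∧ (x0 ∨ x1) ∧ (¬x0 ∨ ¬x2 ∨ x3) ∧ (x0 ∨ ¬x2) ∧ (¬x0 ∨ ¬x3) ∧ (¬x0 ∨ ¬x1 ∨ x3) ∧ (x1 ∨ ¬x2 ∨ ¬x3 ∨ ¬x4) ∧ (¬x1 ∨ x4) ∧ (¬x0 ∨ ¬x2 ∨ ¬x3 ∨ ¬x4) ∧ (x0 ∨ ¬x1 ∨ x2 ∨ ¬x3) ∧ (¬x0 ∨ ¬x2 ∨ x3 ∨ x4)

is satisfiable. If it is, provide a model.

x0 = True, x1 = False, x2 = False, x3 = False, x4 = True

Set x0 = True.
  then (¬x0 ∨ ¬x3) forces x3 = False.
  then (¬x0 ∨ ¬x1 ∨ x3) forces x1 = False.
  then (¬x0 ∨ ¬x2 ∨ x3) forces x2 = False.
  then (x1 ∨ x2 ∨ x4) forces x4 = True.
All clauses satisfied.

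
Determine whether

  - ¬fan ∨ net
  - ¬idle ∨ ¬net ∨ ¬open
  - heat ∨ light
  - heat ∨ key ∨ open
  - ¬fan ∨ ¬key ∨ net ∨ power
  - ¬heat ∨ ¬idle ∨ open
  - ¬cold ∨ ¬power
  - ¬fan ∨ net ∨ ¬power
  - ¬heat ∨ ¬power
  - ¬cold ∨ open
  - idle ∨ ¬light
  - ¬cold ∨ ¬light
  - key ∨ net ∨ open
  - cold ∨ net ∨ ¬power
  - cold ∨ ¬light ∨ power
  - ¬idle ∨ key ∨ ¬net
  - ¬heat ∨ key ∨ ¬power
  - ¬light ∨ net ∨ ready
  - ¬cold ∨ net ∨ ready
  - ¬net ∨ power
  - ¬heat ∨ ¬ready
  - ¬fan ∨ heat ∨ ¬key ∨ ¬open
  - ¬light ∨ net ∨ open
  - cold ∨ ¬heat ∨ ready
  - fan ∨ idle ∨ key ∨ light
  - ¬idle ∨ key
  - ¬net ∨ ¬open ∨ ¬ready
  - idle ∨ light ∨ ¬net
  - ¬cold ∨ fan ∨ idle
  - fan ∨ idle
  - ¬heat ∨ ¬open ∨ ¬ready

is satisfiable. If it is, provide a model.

Set idle = True.
  then (¬idle ∨ key) forces key = True.
Set open = False.
  then (¬heat ∨ ¬idle ∨ open) forces heat = False.
  then (¬cold ∨ open) forces cold = False.
  then (heat ∨ light) forces light = True.
  then (cold ∨ ¬light ∨ power) forces power = True.
  then (¬light ∨ net ∨ open) forces net = True.
Set fan = False.
Set ready = False.
All clauses satisfied.

idle = True, key = True, open = False, heat = False, power = True, fan = False, ready = False, light = True, net = True, cold = False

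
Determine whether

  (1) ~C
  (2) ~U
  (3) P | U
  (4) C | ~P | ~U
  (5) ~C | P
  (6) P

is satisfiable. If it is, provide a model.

Unit clause (~C) forces C = False.
Unit clause (~U) forces U = False.
In (P | U) only P is left, so P = True.
Check each clause:
  (~C): ~C holds.
  (~U): ~U holds.
  (P | U): P holds.
  (C | ~P | ~U): ~U holds.
  (~C | P): ~C holds.
  (P): P holds.
All clauses satisfied.

U: False, C: False, P: True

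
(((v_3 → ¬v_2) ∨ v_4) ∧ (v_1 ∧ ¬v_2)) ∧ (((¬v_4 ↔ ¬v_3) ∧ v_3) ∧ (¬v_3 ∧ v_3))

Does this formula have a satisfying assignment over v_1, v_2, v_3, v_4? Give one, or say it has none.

The formula is unsatisfiable.

Case v_3 = True: the conjunct ¬v_3 is False.
Case v_3 = False: the conjunct v_3 is False.
Both cases fail — unsatisfiable.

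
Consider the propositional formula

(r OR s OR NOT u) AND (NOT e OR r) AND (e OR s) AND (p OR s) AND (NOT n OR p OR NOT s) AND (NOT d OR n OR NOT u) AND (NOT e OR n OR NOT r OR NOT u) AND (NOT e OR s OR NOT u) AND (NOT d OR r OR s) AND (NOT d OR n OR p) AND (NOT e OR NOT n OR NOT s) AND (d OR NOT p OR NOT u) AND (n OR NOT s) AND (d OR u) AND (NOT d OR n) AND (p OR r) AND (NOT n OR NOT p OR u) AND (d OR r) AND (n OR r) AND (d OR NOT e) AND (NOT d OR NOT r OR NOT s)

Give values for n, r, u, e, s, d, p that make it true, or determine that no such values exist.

Set n = True.
Set r = False.
  then (NOT e OR r) forces e = False.
  then (e OR s) forces s = True.
  then (NOT n OR p OR NOT s) forces p = True.
  then (NOT n OR NOT p OR u) forces u = True.
  then (d OR r) forces d = True.
All clauses satisfied.

n: True; r: False; u: True; e: False; s: True; d: True; p: True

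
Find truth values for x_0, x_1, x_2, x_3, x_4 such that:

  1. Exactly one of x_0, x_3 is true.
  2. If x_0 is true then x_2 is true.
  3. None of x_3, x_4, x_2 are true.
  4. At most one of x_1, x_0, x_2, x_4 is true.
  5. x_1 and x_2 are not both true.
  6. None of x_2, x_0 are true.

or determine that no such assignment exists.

Case x_0 = True:
  Constraint (6) is violated (x_0=T) — contradiction.
Case x_0 = False:
  (1) with x_0=F forces x_3 = True.
  Constraint (3) is violated (x_3=T) — contradiction.
Both cases fail — unsatisfiable.

UNSATISFIABLE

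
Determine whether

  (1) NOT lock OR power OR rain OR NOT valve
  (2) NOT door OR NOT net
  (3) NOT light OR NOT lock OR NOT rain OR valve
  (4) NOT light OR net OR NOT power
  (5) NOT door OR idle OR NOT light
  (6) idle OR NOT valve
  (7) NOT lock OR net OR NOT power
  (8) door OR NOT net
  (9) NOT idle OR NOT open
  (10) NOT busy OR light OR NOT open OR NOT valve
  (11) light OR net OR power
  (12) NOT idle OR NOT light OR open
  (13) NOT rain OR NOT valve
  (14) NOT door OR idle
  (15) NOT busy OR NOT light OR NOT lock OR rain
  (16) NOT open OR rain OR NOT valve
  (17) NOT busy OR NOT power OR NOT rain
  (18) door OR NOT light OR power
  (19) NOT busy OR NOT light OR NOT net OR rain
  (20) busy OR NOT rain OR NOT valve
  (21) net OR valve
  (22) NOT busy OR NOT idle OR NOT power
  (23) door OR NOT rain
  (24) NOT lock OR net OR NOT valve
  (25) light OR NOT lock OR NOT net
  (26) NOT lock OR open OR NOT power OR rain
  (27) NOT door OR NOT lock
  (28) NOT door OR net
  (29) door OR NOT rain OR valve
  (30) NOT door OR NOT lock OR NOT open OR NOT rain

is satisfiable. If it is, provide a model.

Set light = False.
Set open = False.
Set power = True.
Try lock = True:
  (NOT lock OR net OR NOT power) forces net = True.
  clause (light OR NOT lock OR NOT net) is falsified — backtrack.
So lock = False.
Set door = False.
  then (door OR NOT net) forces net = False.
  then (net OR valve) forces valve = True.
  then (door OR NOT rain) forces rain = False.
  then (idle OR NOT valve) forces idle = True.
  then (NOT busy OR NOT idle OR NOT power) forces busy = False.
All clauses satisfied.

light=F; open=F; power=T; lock=F; door=F; valve=T; net=F; rain=F; idle=T; busy=F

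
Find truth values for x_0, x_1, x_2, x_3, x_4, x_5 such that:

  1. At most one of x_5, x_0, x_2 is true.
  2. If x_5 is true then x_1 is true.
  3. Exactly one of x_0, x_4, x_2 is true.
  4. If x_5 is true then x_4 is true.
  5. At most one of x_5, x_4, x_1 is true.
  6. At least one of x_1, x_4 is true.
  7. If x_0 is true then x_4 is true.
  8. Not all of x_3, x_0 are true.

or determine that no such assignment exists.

x_0 = False, x_1 = True, x_2 = True, x_3 = True, x_4 = False, x_5 = False

  (1) {x_5, x_0, x_2}: 1 true — at most one ✓
  (2) x_5=F ⇒ x_1: vacuous ✓
  (3) {x_0, x_4, x_2}: 1 true — exactly one ✓
  (4) x_5=F ⇒ x_4: vacuous ✓
  (5) {x_5, x_4, x_1}: 1 true — at most one ✓
  (6) {x_1, x_4}: 1 true — at least one ✓
  (7) x_0=F ⇒ x_4: vacuous ✓
  (8) {x_3, x_0}: 1/2 true — not all ✓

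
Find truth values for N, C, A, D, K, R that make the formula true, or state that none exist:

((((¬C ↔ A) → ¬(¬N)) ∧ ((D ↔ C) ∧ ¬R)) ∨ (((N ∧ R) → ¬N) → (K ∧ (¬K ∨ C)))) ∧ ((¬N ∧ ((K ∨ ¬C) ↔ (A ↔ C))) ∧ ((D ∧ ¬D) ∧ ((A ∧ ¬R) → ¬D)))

The formula is unsatisfiable.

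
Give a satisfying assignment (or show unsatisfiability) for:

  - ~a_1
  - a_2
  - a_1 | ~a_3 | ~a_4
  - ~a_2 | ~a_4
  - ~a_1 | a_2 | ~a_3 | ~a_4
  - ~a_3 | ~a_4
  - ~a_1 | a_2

Unit clause (~a_1) forces a_1 = False.
Unit clause (a_2) forces a_2 = True.
In (~a_2 | ~a_4) only ~a_4 is left, so a_4 = False.
Set a_3 = False.
Check each clause:
  (~a_1): ~a_1 holds.
  (a_2): a_2 holds.
  (a_1 | ~a_3 | ~a_4): ~a_3 holds.
  (~a_2 | ~a_4): ~a_4 holds.
  (~a_1 | a_2 | ~a_3 | ~a_4): ~a_1 holds.
  (~a_3 | ~a_4): ~a_3 holds.
  (~a_1 | a_2): ~a_1 holds.
All clauses satisfied.

a_1=F; a_2=T; a_3=F; a_4=F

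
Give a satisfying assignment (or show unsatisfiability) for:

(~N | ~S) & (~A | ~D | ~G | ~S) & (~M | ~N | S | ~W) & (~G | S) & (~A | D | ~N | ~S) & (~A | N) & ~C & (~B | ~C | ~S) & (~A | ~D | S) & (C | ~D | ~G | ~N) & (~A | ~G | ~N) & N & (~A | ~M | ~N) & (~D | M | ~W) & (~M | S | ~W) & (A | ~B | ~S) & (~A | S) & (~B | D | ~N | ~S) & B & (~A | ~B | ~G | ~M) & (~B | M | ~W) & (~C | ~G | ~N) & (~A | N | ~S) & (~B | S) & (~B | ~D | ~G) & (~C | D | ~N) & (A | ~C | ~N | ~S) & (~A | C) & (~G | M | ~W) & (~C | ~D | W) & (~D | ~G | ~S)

Unsatisfiable

Case B = True:
  (~C) forces C = False.
  (N) forces N = True.
  (~N | ~S) forces S = False.
  Clause (~B | S) is falsified — contradiction.
Case B = False:
  Clause (B) is falsified — contradiction.
Both cases fail, so the formula is unsatisfiable.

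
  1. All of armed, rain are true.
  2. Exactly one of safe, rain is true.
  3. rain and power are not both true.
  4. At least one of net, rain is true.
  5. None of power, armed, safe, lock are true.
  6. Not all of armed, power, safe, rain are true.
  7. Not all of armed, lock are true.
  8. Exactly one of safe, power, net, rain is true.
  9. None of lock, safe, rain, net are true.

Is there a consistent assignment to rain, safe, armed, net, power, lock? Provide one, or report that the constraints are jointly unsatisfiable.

Case rain = True:
  Constraint (9) is violated (rain=T) — contradiction.
Case rain = False:
  Constraint (1) is violated (rain=F) — contradiction.
Both cases fail — unsatisfiable.

Unsatisfiable — no assignment works.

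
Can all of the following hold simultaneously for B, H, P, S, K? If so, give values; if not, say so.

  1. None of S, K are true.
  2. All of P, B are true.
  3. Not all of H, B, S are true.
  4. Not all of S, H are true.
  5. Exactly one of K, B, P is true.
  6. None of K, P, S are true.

Case P = True:
  Constraint (6) is violated (P=T) — contradiction.
Case P = False:
  Constraint (2) is violated (P=F) — contradiction.
Both cases fail — unsatisfiable.

Unsatisfiable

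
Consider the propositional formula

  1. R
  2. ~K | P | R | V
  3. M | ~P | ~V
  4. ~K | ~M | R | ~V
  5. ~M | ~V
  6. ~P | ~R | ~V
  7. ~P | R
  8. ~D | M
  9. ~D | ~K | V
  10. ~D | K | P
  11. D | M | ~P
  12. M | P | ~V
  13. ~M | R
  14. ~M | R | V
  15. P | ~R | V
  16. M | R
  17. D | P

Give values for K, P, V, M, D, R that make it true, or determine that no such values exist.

K: True; P: True; V: False; M: True; D: False; R: True

Unit clause (R) forces R = True.
Set K = True.
Try P = False:
  (P | ~R | V) forces V = True.
  (~M | ~V) forces M = False.
  clause (M | P | ~V) is falsified — backtrack.
So P = True.
  then (~P | ~R | ~V) forces V = False.
  then (~D | ~K | V) forces D = False.
  then (D | M | ~P) forces M = True.
All clauses satisfied.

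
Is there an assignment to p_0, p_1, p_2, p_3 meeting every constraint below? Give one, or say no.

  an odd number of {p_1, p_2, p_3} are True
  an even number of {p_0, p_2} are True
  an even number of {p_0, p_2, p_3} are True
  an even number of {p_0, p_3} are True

p_0: False; p_1: True; p_2: False; p_3: False

{p_1, p_2, p_3}: 1 true → odd ✓
{p_0, p_2}: 0 true → even ✓
{p_0, p_2, p_3}: 0 true → even ✓
{p_0, p_3}: 0 true → even ✓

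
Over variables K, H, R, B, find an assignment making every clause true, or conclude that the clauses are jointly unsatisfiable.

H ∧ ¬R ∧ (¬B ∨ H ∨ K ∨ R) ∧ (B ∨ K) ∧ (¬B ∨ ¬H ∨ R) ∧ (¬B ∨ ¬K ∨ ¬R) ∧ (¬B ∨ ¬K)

Unit clause (H) forces H = True.
Unit clause (¬R) forces R = False.
In (¬B ∨ ¬H ∨ R) only ¬B is left, so B = False.
In (B ∨ K) only K is left, so K = True.
Check each clause:
  (H): H holds.
  (¬R): ¬R holds.
  (¬B ∨ H ∨ K ∨ R): ¬B holds.
  (B ∨ K): K holds.
  (¬B ∨ ¬H ∨ R): ¬B holds.
  (¬B ∨ ¬K ∨ ¬R): ¬B holds.
  (¬B ∨ ¬K): ¬B holds.
All clauses satisfied.

K = True; H = True; R = False; B = False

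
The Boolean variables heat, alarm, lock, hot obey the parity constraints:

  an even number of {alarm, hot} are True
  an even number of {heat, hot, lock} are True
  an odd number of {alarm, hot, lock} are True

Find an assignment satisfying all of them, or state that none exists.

heat: False, alarm: True, lock: True, hot: True

{alarm, hot}: 2 true → even ✓
{heat, hot, lock}: 2 true → even ✓
{alarm, hot, lock}: 3 true → odd ✓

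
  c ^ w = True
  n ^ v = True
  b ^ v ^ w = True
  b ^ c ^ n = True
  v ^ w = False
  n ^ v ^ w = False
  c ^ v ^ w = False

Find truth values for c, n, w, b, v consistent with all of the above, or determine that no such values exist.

c = False, n = False, w = True, b = True, v = True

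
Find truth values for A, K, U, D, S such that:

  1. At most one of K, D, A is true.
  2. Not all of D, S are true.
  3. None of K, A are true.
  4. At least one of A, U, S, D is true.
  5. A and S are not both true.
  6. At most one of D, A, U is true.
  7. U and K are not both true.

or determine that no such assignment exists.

A = False, K = False, U = True, D = False, S = False

  (1) {K, D, A}: 0 true — at most one ✓
  (2) {D, S}: 0/2 true — not all ✓
  (3) {K, A}: 0 true — none ✓
  (4) {A, U, S, D}: 1 true — at least one ✓
  (5) A=F, S=F — not both ✓
  (6) {D, A, U}: 1 true — at most one ✓
  (7) U=T, K=F — not both ✓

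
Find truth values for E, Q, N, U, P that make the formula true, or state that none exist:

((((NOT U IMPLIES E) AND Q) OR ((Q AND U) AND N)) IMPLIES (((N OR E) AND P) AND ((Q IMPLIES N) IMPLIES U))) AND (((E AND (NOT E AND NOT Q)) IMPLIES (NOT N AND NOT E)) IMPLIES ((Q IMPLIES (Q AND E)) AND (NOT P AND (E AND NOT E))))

No satisfying assignment exists.

The conjunct ((E AND (NOT E AND NOT Q)) IMPLIES (NOT N AND NOT E)) IMPLIES ((Q IMPLIES (Q AND E)) AND (NOT P AND (E AND NOT E))) is unsatisfiable on its own:
  E = True: this becomes (False IMPLIES False) IMPLIES ((Q IMPLIES Q) AND False) = False.
  E = False: this becomes (False IMPLIES NOT N) IMPLIES (NOT Q AND False) = False.
So the whole conjunction is unsatisfiable.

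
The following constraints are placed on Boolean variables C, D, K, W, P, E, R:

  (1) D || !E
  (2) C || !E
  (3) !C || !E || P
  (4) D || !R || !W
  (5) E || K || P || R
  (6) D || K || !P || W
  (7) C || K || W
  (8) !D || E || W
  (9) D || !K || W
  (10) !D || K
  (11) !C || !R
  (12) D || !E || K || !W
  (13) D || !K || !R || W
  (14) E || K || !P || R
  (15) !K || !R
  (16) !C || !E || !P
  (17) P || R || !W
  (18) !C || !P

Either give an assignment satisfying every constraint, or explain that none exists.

C = False, D = True, K = True, W = True, P = True, E = False, R = False

Set C = False.
  then (C || !E) forces E = False.
Set D = True.
  then (!D || E || W) forces W = True.
  then (!D || K) forces K = True.
  then (!K || !R) forces R = False.
  then (P || R || !W) forces P = True.
All clauses satisfied.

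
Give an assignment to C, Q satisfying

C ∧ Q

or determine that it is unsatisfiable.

C = True, Q = True

Both conjuncts True, so the formula holds.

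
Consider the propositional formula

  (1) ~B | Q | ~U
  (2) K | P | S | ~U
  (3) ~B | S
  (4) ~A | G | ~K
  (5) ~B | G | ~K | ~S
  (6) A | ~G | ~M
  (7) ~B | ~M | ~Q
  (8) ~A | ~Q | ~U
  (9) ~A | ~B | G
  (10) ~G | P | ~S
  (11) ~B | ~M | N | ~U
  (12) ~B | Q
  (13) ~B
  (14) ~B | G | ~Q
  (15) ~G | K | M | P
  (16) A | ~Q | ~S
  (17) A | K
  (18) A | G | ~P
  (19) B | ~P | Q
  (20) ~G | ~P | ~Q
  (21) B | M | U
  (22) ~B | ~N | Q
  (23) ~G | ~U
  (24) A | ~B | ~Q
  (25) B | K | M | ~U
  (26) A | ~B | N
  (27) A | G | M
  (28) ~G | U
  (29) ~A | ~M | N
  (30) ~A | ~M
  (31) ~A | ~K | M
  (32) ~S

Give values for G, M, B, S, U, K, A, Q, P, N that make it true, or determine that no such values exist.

G=F, M=T, B=F, S=F, U=T, K=T, A=F, Q=F, P=F, N=T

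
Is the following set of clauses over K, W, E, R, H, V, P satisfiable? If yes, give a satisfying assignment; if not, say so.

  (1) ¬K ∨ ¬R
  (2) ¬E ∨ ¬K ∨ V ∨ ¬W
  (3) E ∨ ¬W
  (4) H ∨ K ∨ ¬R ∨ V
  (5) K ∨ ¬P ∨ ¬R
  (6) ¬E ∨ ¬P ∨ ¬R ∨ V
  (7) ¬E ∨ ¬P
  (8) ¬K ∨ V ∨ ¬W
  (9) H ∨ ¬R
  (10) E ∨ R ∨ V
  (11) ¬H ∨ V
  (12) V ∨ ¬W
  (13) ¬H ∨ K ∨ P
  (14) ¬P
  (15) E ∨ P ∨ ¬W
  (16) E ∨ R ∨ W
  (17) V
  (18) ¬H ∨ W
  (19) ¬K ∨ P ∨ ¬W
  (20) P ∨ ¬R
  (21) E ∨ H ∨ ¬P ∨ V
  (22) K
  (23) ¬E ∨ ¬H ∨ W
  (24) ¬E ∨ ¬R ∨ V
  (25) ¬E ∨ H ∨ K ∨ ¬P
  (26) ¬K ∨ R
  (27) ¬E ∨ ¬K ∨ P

No satisfying assignment exists.

Case K = True:
  (¬K ∨ ¬R) forces R = False.
  Clause (¬K ∨ R) is falsified — contradiction.
Case K = False:
  Clause (K) is falsified — contradiction.
Both cases fail, so the formula is unsatisfiable.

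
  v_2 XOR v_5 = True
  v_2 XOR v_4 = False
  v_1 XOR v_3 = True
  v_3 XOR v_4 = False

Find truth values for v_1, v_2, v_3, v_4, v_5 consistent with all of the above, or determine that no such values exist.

v_1 = True, v_2 = False, v_3 = False, v_4 = False, v_5 = True

v_2 XOR v_5 = F XOR T = True ✓
v_2 XOR v_4 = F XOR F = False ✓
v_1 XOR v_3 = T XOR F = True ✓
v_3 XOR v_4 = F XOR F = False ✓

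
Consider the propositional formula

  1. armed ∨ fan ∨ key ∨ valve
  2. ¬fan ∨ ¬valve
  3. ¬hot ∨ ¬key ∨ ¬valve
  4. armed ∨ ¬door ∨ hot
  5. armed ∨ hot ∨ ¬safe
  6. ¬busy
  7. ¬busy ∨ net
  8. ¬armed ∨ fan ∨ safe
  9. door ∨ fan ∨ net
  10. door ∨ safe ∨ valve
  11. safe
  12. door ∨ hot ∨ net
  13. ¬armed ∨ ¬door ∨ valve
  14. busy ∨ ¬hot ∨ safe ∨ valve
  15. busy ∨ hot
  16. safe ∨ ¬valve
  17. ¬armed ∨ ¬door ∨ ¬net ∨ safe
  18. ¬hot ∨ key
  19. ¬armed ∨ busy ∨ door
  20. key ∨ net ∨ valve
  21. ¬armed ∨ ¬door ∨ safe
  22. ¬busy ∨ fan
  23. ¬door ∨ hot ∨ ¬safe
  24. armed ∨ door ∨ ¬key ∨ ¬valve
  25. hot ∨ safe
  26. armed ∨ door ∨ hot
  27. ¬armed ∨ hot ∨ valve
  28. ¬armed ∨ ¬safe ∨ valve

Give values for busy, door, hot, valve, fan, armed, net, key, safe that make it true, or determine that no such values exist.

busy = False, door = True, hot = True, valve = False, fan = False, armed = False, net = True, key = True, safe = True

Unit clause (¬busy) forces busy = False.
Unit clause (safe) forces safe = True.
In (busy ∨ hot) only hot is left, so hot = True.
In (¬hot ∨ key) only key is left, so key = True.
In (¬hot ∨ ¬key ∨ ¬valve) only ¬valve is left, so valve = False.
In (¬armed ∨ ¬safe ∨ valve) only ¬armed is left, so armed = False.
Set door = True.
Set fan = False.
Set net = True.
All clauses satisfied.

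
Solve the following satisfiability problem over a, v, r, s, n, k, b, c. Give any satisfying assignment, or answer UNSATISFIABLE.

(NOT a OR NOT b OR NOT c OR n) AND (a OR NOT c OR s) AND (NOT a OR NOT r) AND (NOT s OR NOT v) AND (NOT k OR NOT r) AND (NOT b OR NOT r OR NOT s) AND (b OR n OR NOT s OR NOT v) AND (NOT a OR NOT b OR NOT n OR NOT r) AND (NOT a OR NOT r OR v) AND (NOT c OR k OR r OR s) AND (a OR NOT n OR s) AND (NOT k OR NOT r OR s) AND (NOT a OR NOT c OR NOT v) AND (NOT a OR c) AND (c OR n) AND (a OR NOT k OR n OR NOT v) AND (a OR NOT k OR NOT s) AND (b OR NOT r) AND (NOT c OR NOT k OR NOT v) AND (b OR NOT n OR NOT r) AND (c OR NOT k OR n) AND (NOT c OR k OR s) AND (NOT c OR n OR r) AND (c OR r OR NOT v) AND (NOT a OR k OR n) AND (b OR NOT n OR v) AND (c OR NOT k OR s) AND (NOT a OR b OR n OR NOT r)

a = False; v = False; r = False; s = True; n = True; k = False; b = True; c = False

Set a = False.
Set v = False.
Set r = False.
Try s = False:
  (a OR NOT c OR s) forces c = False.
  (a OR NOT n OR s) forces n = False.
  clause (c OR n) is falsified — backtrack.
So s = True.
  then (a OR NOT k OR NOT s) forces k = False.
Try n = False:
  (c OR n) forces c = True.
  clause (NOT c OR n OR r) is falsified — backtrack.
So n = True.
  then (b OR NOT n OR v) forces b = True.
Set c = False.
All clauses satisfied.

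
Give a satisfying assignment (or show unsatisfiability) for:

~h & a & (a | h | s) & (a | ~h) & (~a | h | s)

Unit clause (~h) forces h = False.
Unit clause (a) forces a = True.
In (~a | h | s) only s is left, so s = True.
Check each clause:
  (~h): ~h holds.
  (a): a holds.
  (a | h | s): a holds.
  (a | ~h): a holds.
  (~a | h | s): s holds.
All clauses satisfied.

a: True, s: True, h: False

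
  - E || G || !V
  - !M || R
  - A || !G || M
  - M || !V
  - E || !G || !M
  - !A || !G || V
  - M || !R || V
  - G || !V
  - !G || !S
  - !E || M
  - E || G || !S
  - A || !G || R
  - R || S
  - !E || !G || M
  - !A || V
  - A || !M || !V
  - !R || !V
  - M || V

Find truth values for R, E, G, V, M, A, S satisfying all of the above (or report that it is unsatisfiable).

Try R = False:
  (!M || R) forces M = False.
  (M || !V) forces V = False.
  clause (M || V) is falsified — backtrack.
So R = True.
  then (!R || !V) forces V = False.
  then (M || V) forces M = True.
  then (!A || V) forces A = False.
Set E = True.
Set G = False.
Set S = True.
All clauses satisfied.

R = True, E = True, G = False, V = False, M = True, A = False, S = True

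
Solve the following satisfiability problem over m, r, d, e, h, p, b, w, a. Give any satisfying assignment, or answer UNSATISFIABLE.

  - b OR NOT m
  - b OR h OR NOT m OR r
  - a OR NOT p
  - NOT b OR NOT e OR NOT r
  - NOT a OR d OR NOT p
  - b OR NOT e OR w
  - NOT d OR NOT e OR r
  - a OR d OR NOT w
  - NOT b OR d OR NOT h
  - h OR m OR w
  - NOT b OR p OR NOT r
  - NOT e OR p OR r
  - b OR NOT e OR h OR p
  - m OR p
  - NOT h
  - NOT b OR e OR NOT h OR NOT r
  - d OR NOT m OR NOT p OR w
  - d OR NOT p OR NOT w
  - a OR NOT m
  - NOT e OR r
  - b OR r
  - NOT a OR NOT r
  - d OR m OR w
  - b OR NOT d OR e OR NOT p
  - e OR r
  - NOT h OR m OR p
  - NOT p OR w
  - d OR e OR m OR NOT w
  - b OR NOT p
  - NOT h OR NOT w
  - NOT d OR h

Unsatisfiable

Case a = True:
  (NOT h) forces h = False.
  (NOT a OR NOT r) forces r = False.
  (NOT e OR r) forces e = False.
  Clause (e OR r) is falsified — contradiction.
Case a = False:
  (a OR NOT p) forces p = False.
  (m OR p) forces m = True.
  Clause (a OR NOT m) is falsified — contradiction.
Both cases fail, so the formula is unsatisfiable.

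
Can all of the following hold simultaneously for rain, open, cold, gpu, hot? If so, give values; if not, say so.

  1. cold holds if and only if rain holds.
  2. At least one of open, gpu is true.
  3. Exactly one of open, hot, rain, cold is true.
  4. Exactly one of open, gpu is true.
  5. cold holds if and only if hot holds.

rain=F, open=T, cold=F, gpu=F, hot=F

  (1) cold=F, rain=F — same ✓
  (2) {open, gpu}: 1 true — at least one ✓
  (3) {open, hot, rain, cold}: 1 true — exactly one ✓
  (4) {open, gpu}: 1 true — exactly one ✓
  (5) cold=F, hot=F — same ✓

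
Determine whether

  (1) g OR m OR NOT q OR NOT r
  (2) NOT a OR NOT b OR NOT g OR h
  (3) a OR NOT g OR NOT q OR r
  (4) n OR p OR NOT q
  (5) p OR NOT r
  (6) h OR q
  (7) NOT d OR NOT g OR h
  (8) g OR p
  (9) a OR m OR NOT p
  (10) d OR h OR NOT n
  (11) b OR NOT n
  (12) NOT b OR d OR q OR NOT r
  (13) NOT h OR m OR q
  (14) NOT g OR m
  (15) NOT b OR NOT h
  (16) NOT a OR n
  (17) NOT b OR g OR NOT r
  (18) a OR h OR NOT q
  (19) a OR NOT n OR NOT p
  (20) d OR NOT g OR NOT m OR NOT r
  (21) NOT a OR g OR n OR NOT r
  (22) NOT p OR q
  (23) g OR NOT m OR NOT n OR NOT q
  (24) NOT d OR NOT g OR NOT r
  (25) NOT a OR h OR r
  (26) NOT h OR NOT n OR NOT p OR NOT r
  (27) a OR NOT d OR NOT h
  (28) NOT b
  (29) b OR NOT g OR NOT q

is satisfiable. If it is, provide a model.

d=F; h=T; m=T; b=F; r=F; g=T; p=F; a=F; n=F; q=F

Unit clause (NOT b) forces b = False.
In (b OR NOT n) only NOT n is left, so n = False.
In (NOT a OR n) only NOT a is left, so a = False.
Set d = False.
Try h = False:
  (h OR q) forces q = True.
  clause (a OR h OR NOT q) is falsified — backtrack.
So h = True.
Try m = False:
  (a OR m OR NOT p) forces p = False.
  (n OR p OR NOT q) forces q = False.
  clause (NOT h OR m OR q) is falsified — backtrack.
So m = True.
Set r = False.
Set g = True.
  then (a OR NOT g OR NOT q OR r) forces q = False.
  then (NOT p OR q) forces p = False.
All clauses satisfied.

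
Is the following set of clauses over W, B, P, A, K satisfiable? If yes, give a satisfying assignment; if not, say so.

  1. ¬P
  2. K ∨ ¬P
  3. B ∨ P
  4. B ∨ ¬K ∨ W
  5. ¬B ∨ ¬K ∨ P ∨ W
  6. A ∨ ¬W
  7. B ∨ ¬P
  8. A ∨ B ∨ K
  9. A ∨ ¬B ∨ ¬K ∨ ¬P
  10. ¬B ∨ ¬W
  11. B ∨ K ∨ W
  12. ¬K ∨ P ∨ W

Unit clause (¬P) forces P = False.
In (B ∨ P) only B is left, so B = True.
In (¬B ∨ ¬W) only ¬W is left, so W = False.
In (¬K ∨ P ∨ W) only ¬K is left, so K = False.
Set A = True.
All clauses satisfied.

W = False, B = True, P = False, A = True, K = False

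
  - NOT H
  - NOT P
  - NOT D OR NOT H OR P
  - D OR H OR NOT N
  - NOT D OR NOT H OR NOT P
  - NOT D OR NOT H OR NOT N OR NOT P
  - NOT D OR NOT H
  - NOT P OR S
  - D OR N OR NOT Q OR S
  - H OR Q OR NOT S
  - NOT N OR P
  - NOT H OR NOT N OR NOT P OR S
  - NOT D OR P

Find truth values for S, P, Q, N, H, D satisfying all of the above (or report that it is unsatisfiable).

Unit clause (NOT H) forces H = False.
Unit clause (NOT P) forces P = False.
In (NOT N OR P) only NOT N is left, so N = False.
In (NOT D OR P) only NOT D is left, so D = False.
Set S = False.
  then (D OR N OR NOT Q OR S) forces Q = False.
All clauses satisfied.

S: False, P: False, Q: False, N: False, H: False, D: False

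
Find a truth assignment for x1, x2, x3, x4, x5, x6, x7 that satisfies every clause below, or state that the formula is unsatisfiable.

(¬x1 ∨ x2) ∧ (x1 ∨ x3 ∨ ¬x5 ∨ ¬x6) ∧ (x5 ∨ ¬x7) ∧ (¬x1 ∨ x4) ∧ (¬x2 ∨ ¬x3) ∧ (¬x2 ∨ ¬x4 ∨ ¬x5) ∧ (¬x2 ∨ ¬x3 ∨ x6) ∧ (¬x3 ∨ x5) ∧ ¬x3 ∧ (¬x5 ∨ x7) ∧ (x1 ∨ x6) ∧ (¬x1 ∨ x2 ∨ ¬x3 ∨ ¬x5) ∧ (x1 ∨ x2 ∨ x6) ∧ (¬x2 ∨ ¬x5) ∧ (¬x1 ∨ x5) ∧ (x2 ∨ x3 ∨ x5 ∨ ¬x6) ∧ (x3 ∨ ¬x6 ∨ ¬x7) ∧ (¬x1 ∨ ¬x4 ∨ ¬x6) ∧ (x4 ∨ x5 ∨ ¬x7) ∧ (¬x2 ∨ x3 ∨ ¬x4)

Unit clause (¬x3) forces x3 = False.
Set x1 = False.
  then (x1 ∨ x6) forces x6 = True.
  then (x3 ∨ ¬x6 ∨ ¬x7) forces x7 = False.
  then (x1 ∨ x3 ∨ ¬x5 ∨ ¬x6) forces x5 = False.
  then (x2 ∨ x3 ∨ x5 ∨ ¬x6) forces x2 = True.
  then (¬x2 ∨ x3 ∨ ¬x4) forces x4 = False.
All clauses satisfied.

x1=F; x2=T; x3=F; x4=F; x5=F; x6=T; x7=F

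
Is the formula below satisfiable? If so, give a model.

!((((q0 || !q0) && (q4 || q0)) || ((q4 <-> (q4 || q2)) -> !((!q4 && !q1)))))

q0: False; q1: False; q2: False; q4: False

  !((((q0 || !q0) && (q4 || q0)) || ((q4 <-> (q4 || q2)) -> !((!q4 && !q1))))) = True
    ((q0 || !q0) && (q4 || q0)) || ((q4 <-> (q4 || q2)) -> !((!q4 && !q1))) = False
      (q0 || !q0) && (q4 || q0) = False
        q0 || !q0 = True
          !q0 = True
        q4 || q0 = False
      (q4 <-> (q4 || q2)) -> !((!q4 && !q1)) = False
        q4 <-> (q4 || q2) = True
          q4 || q2 = False
        !((!q4 && !q1)) = False
          !q4 && !q1 = True
            !q4 = True
            !q1 = True
The formula evaluates to True.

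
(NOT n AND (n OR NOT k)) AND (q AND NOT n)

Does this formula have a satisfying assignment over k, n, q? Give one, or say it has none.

k=F, n=F, q=T

  NOT n AND (n OR NOT k) = True
    NOT n = True
    n OR NOT k = True
      NOT k = True
  q AND NOT n = True
    NOT n = True
Both conjuncts True, so the formula holds.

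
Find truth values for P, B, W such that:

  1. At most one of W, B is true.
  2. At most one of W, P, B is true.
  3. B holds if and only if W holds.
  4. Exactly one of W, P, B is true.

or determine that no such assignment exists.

P = True, B = False, W = False

  (1) {W, B}: 0 true — at most one ✓
  (2) {W, P, B}: 1 true — at most one ✓
  (3) B=F, W=F — same ✓
  (4) {W, P, B}: 1 true — exactly one ✓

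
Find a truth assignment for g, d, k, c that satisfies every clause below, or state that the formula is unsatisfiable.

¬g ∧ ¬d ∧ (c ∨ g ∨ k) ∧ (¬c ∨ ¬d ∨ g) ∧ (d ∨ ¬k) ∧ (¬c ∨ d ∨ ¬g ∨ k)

g: False; d: False; k: False; c: True

Unit clause (¬g) forces g = False.
Unit clause (¬d) forces d = False.
In (d ∨ ¬k) only ¬k is left, so k = False.
In (c ∨ g ∨ k) only c is left, so c = True.
Check each clause:
  (¬g): ¬g holds.
  (¬d): ¬d holds.
  (c ∨ g ∨ k): c holds.
  (¬c ∨ ¬d ∨ g): ¬d holds.
  (d ∨ ¬k): ¬k holds.
  (¬c ∨ d ∨ ¬g ∨ k): ¬g holds.
All clauses satisfied.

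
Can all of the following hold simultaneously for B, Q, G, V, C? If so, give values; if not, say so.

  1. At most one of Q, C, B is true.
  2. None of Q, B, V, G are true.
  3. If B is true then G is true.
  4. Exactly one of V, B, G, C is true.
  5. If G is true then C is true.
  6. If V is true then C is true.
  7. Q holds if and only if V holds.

B = False; Q = False; G = False; V = False; C = True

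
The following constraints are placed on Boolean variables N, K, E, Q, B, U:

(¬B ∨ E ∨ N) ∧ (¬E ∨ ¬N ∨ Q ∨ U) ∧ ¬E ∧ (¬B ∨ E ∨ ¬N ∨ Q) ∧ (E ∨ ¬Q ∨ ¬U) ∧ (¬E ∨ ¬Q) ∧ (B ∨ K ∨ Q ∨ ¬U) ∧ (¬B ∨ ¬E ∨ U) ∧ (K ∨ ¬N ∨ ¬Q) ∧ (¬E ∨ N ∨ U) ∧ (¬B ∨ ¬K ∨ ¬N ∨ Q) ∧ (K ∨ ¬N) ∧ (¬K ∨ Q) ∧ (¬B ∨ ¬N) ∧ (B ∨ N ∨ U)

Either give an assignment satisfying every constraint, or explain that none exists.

Unit clause (¬E) forces E = False.
Try N = False:
  (¬B ∨ E ∨ N) forces B = False.
  (B ∨ N ∨ U) forces U = True.
  (E ∨ ¬Q ∨ ¬U) forces Q = False.
  (B ∨ K ∨ Q ∨ ¬U) forces K = True.
  clause (¬K ∨ Q) is falsified — backtrack.
So N = True.
  then (K ∨ ¬N) forces K = True.
  then (¬K ∨ Q) forces Q = True.
  then (¬B ∨ ¬N) forces B = False.
  then (E ∨ ¬Q ∨ ¬U) forces U = False.
All clauses satisfied.

N=T; K=T; E=F; Q=T; B=F; U=F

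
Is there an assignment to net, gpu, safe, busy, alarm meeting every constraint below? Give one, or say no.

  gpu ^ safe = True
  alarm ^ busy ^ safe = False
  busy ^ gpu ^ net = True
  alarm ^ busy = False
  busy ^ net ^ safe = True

No satisfying assignment exists.

Adding constraints 1, 3, 5 mod 2: every variable appears an even number of times on the left, so the left side is 0.
But the right sides sum to 1 (mod 2). 0 ≠ 1 — the system is inconsistent.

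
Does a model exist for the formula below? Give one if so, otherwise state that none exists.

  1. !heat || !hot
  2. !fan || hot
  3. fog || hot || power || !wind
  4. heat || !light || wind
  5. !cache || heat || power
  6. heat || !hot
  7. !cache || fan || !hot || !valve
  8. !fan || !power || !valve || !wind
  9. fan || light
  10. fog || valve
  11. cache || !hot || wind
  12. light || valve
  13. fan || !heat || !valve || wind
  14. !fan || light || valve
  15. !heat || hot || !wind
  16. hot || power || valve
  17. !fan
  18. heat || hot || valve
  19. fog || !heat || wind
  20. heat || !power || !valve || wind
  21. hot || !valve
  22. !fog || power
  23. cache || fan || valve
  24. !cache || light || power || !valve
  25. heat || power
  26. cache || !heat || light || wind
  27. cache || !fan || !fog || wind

hot: False, fog: True, wind: False, heat: True, power: True, valve: False, fan: False, light: True, cache: True

Unit clause (!fan) forces fan = False.
In (fan || light) only light is left, so light = True.
Try hot = True:
  (!heat || !hot) forces heat = False.
  clause (heat || !hot) is falsified — backtrack.
So hot = False.
  then (hot || !valve) forces valve = False.
  then (cache || fan || valve) forces cache = True.
  then (fog || valve) forces fog = True.
  then (hot || power || valve) forces power = True.
  then (heat || hot || valve) forces heat = True.
  then (!heat || hot || !wind) forces wind = False.
All clauses satisfied.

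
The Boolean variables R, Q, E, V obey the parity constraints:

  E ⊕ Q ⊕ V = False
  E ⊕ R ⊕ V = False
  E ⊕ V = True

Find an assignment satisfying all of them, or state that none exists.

R: True, Q: True, E: False, V: True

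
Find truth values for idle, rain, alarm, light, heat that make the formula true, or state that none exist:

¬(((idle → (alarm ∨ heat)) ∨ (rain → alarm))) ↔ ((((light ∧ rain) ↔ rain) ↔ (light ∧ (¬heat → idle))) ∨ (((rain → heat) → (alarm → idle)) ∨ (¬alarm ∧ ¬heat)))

idle = True, rain = True, alarm = False, light = True, heat = False

  ¬(((idle → (alarm ∨ heat)) ∨ (rain → alarm))) ↔ ((((light ∧ rain) ↔ rain) ↔ (light ∧ (¬heat → idle))) ∨ (((rain → heat) → (alarm → idle)) ∨ (¬alarm ∧ ¬heat))) = True
    ¬(((idle → (alarm ∨ heat)) ∨ (rain → alarm))) = True
      (idle → (alarm ∨ heat)) ∨ (rain → alarm) = False
        idle → (alarm ∨ heat) = False
          alarm ∨ heat = False
        rain → alarm = False
    (((light ∧ rain) ↔ rain) ↔ (light ∧ (¬heat → idle))) ∨ (((rain → heat) → (alarm → idle)) ∨ (¬alarm ∧ ¬heat)) = True
      ((light ∧ rain) ↔ rain) ↔ (light ∧ (¬heat → idle)) = True
        (light ∧ rain) ↔ rain = True
          light ∧ rain = True
        light ∧ (¬heat → idle) = True
          ¬heat → idle = True
            ¬heat = True
      ((rain → heat) → (alarm → idle)) ∨ (¬alarm ∧ ¬heat) = True
        (rain → heat) → (alarm → idle) = True
          rain → heat = False
          alarm → idle = True
        ¬alarm ∧ ¬heat = True
          ¬alarm = True
          ¬heat = True
The formula evaluates to True.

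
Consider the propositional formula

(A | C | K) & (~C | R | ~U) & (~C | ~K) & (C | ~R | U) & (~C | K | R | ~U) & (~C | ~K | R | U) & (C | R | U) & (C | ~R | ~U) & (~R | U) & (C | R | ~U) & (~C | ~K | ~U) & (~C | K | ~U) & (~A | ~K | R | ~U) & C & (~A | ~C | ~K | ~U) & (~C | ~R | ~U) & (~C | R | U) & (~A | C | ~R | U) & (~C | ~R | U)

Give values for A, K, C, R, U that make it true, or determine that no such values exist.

Case C = True:
  (~C | ~K) forces K = False.
  (~C | K | ~U) forces U = False.
  (~R | U) forces R = False.
  Clause (~C | R | U) is falsified — contradiction.
Case C = False:
  Clause (C) is falsified — contradiction.
Both cases fail, so the formula is unsatisfiable.

UNSATISFIABLE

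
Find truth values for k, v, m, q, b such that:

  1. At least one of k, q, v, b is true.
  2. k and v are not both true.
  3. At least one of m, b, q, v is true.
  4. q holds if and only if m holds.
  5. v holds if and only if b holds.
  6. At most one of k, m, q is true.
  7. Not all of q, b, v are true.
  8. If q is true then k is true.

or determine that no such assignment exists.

k = False; v = True; m = False; q = False; b = True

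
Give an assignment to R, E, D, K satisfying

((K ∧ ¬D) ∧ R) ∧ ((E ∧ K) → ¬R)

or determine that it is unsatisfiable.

R=T, E=F, D=F, K=T

  (K ∧ ¬D) ∧ R = True
    K ∧ ¬D = True
      ¬D = True
  (E ∧ K) → ¬R = True
    E ∧ K = False
    ¬R = False
Both conjuncts True, so the formula holds.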